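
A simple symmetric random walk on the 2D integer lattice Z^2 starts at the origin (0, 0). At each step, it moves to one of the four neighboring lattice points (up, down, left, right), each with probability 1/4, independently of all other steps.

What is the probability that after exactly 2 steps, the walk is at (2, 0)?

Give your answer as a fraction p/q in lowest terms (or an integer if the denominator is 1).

Let h be the number of horizontal steps (so 2-h are vertical). To end at (2,0) need (h+2)/2 right-steps and ((2-h)+0)/2 up-steps.
Sum over h with 2 ≤ h ≤ 2, h ≡ 0 (mod 2), 2-h ≡ 0 (mod 2):
h=2: C(2,2)·C(2,2)·C(0,0) = 1·1·1 = 1
Total favorable: 1
Total paths: 4^2 = 16
P = 1/16 = 1/16

Answer: 1/16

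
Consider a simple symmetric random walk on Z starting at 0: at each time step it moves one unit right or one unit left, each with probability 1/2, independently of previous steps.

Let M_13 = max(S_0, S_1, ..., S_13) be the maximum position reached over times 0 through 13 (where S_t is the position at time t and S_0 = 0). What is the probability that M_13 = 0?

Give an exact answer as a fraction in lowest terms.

Answer: 429/2048

Derivation:
Let M_13 = max(S_0,...,S_13). Use the reflection principle: for j ≥ 1, #{paths with M_13 ≥ j} = #{S_13 ≥ j} + #{S_13 ≥ j+1}.
P(M_13 ≥ 0) = 1 since S_0 = 0, so #{M_13 ≥ 0} = 8192.
#{M_13 ≥ 1} = #{S_13 ≥ 1} + #{S_13 ≥ 2} = 4096 + 2380 = 6476.
#{M_13 = 0} = 8192 - 6476 = 1716.
P(M_13 = 0) = 1716/8192 = 429/2048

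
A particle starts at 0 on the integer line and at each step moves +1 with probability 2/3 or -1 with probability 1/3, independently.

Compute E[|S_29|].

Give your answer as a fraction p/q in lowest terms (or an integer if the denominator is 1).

Answer: 224313154766801/22876792454961

Derivation:
S_29 takes values m ≡ 1 (mod 2) with |m| ≤ 29; P(S_29=m) = C(29,(29+m)/2) · (2/3)^((29+m)/2) · (1/3)^((29-m)/2).
Distribution: P(S=-29)=1/68630377364883, P(S=-27)=58/68630377364883, P(S=-25)=1624/68630377364883, P(S=-23)=3248/7625597484987, P(S=-21)=42224/7625597484987, P(S=-19)=422240/7625597484987, P(S=-17)=3377920/7625597484987, P(S=-15)=22197760/7625597484987, P(S=-13)=122087680/7625597484987, P(S=-11)=1709227520/22876792454961, P(S=-9)=6836910080/22876792454961, P(S=-7)=23618416640/22876792454961, P(S=-5)=23618416640/7625597484987, P(S=-3)=61771243520/7625597484987, P(S=-1)=141191413760/7625597484987, P(S=1)=282382827520/7625597484987, P(S=3)=494169948160/7625597484987, P(S=5)=755789332480/7625597484987, P(S=7)=3023157329920/22876792454961, P(S=9)=3500497960960/22876792454961, P(S=11)=3500497960960/22876792454961, P(S=13)=1000142274560/7625597484987, P(S=15)=727376199680/7625597484987, P(S=17)=442750730240/7625597484987, P(S=19)=221375365120/7625597484987, P(S=21)=88550146048/7625597484987, P(S=23)=27246198784/7625597484987, P(S=25)=54492397568/68630377364883, P(S=27)=7784628224/68630377364883, P(S=29)=536870912/68630377364883
E[|S_29|] = Σ_m |m|·P(S_29=m) = 224313154766801/22876792454961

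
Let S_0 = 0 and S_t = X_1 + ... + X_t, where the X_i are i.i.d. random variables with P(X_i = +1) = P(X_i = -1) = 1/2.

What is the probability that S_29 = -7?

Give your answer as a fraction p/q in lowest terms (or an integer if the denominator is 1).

Answer: 17298645/268435456

Derivation:
To reach position -7 after 29 steps: need 11 steps of +1 and 18 of -1.
Favorable paths: C(29,11) = 34597290
Total paths: 2^29 = 536870912
P = 34597290/536870912 = 17298645/268435456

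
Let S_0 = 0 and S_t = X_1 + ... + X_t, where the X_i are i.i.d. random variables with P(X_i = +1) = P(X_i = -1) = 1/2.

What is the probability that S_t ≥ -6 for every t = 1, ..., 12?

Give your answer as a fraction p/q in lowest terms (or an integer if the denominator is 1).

Answer: 1969/2048

Derivation:
Let f(t,s) = #length-t paths at position s with S_1..S_t all ≥ -6.
f(t,s) = f(t-1,s-1) + f(t-1,s+1) for s ≥ -6; f(t,s) = 0 for s < -6.
t=0: f(0,0)=1
t=1: f(1,-1)=1 f(1,1)=1
t=2: f(2,-2)=1 f(2,0)=2 f(2,2)=1
t=3: f(3,-3)=1 f(3,-1)=3 f(3,1)=3 f(3,3)=1
t=4: f(4,-4)=1 f(4,-2)=4 f(4,0)=6 f(4,2)=4 f(4,4)=1
t=5: f(5,-5)=1 f(5,-3)=5 f(5,-1)=10 f(5,1)=10 f(5,3)=5 f(5,5)=1
t=6: f(6,-6)=1 f(6,-4)=6 f(6,-2)=15 f(6,0)=20 f(6,2)=15 f(6,4)=6 f(6,6)=1
t=7: f(7,-5)=7 f(7,-3)=21 f(7,-1)=35 f(7,1)=35 f(7,3)=21 f(7,5)=7 f(7,7)=1
t=8: f(8,-6)=7 f(8,-4)=28 f(8,-2)=56 f(8,0)=70 f(8,2)=56 f(8,4)=28 f(8,6)=8 f(8,8)=1
t=9: f(9,-5)=35 f(9,-3)=84 f(9,-1)=126 f(9,1)=126 f(9,3)=84 f(9,5)=36 f(9,7)=9 f(9,9)=1
t=10: f(10,-6)=35 f(10,-4)=119 f(10,-2)=210 f(10,0)=252 f(10,2)=210 f(10,4)=120 f(10,6)=45 f(10,8)=10 f(10,10)=1
t=11: f(11,-5)=154 f(11,-3)=329 f(11,-1)=462 f(11,1)=462 f(11,3)=330 f(11,5)=165 f(11,7)=55 f(11,9)=11 f(11,11)=1
t=12: f(12,-6)=154 f(12,-4)=483 f(12,-2)=791 f(12,0)=924 f(12,2)=792 f(12,4)=495 f(12,6)=220 f(12,8)=66 f(12,10)=12 f(12,12)=1
Σ_s f(12,s) = 3938
P = 3938/4096 = 1969/2048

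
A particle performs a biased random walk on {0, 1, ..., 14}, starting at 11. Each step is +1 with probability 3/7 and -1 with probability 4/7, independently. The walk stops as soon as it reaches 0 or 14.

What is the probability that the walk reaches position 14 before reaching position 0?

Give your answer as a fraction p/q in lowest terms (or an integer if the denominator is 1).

Answer: 108463239/263652487

Derivation:
Biased walk: p = 3/7, q = 4/7, r = q/p = 4/3
Gambler's ruin: P(hit 14 before 0 | start at 11) = (1 - r^a)/(1 - r^N)
r^11 = 4194304/177147; r^14 = 268435456/4782969
P = (1 - 4194304/177147) / (1 - 268435456/4782969) = -4017157/177147 / -263652487/4782969 = 108463239/263652487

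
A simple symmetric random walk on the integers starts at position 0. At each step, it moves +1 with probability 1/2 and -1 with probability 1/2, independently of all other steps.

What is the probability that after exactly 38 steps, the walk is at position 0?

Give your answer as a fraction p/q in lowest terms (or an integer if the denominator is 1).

To return to 0 after 38 steps: need exactly 19 steps of +1 and 19 of -1.
Favorable paths: C(38,19) = 35345263800
Total paths: 2^38 = 274877906944
P = 35345263800/274877906944 = 4418157975/34359738368

Answer: 4418157975/34359738368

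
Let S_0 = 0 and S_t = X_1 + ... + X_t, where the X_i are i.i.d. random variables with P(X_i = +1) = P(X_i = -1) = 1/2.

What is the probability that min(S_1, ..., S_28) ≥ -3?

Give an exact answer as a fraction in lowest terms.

Let f(t,s) = #length-t paths at position s with S_1..S_t all ≥ -3.
f(t,s) = f(t-1,s-1) + f(t-1,s+1) for s ≥ -3; f(t,s) = 0 for s < -3.
t=0: f(0,0)=1
t=1: f(1,-1)=1 f(1,1)=1
t=2: f(2,-2)=1 f(2,0)=2 f(2,2)=1
t=3: f(3,-3)=1 f(3,-1)=3 f(3,1)=3 f(3,3)=1
t=4: f(4,-2)=4 f(4,0)=6 f(4,2)=4 f(4,4)=1
t=5: f(5,-3)=4 f(5,-1)=10 f(5,1)=10 f(5,3)=5 f(5,5)=1
t=6: f(6,-2)=14 f(6,0)=20 f(6,2)=15 f(6,4)=6 f(6,6)=1
t=7: f(7,-3)=14 f(7,-1)=34 f(7,1)=35 f(7,3)=21 f(7,5)=7 f(7,7)=1
t=8: f(8,-2)=48 f(8,0)=69 f(8,2)=56 f(8,4)=28 f(8,6)=8 f(8,8)=1
t=9: f(9,-3)=48 f(9,-1)=117 f(9,1)=125 f(9,3)=84 f(9,5)=36 f(9,7)=9 f(9,9)=1
t=10: f(10,-2)=165 f(10,0)=242 f(10,2)=209 f(10,4)=120 f(10,6)=45 f(10,8)=10 f(10,10)=1
t=11: f(11,-3)=165 f(11,-1)=407 f(11,1)=451 f(11,3)=329 f(11,5)=165 f(11,7)=55 f(11,9)=11 f(11,11)=1
t=12: f(12,-2)=572 f(12,0)=858 f(12,2)=780 f(12,4)=494 f(12,6)=220 f(12,8)=66 f(12,10)=12 f(12,12)=1
t=13: f(13,-3)=572 f(13,-1)=1430 f(13,1)=1638 f(13,3)=1274 f(13,5)=714 f(13,7)=286 f(13,9)=78 f(13,11)=13 f(13,13)=1
t=14: f(14,-2)=2002 f(14,0)=3068 f(14,2)=2912 f(14,4)=1988 f(14,6)=1000 f(14,8)=364 f(14,10)=91 f(14,12)=14 f(14,14)=1
t=15: f(15,-3)=2002 f(15,-1)=5070 f(15,1)=5980 f(15,3)=4900 f(15,5)=2988 f(15,7)=1364 f(15,9)=455 f(15,11)=105 f(15,13)=15 f(15,15)=1
t=16: f(16,-2)=7072 f(16,0)=11050 f(16,2)=10880 f(16,4)=7888 f(16,6)=4352 f(16,8)=1819 f(16,10)=560 f(16,12)=120 f(16,14)=16 f(16,16)=1
t=17: f(17,-3)=7072 f(17,-1)=18122 f(17,1)=21930 f(17,3)=18768 f(17,5)=12240 f(17,7)=6171 f(17,9)=2379 f(17,11)=680 f(17,13)=136 f(17,15)=17 f(17,17)=1
t=18: f(18,-2)=25194 f(18,0)=40052 f(18,2)=40698 f(18,4)=31008 f(18,6)=18411 f(18,8)=8550 f(18,10)=3059 f(18,12)=816 f(18,14)=153 f(18,16)=18 f(18,18)=1
t=19: f(19,-3)=25194 f(19,-1)=65246 f(19,1)=80750 f(19,3)=71706 f(19,5)=49419 f(19,7)=26961 f(19,9)=11609 f(19,11)=3875 f(19,13)=969 f(19,15)=171 f(19,17)=19 f(19,19)=1
t=20: f(20,-2)=90440 f(20,0)=145996 f(20,2)=152456 f(20,4)=121125 f(20,6)=76380 f(20,8)=38570 f(20,10)=15484 f(20,12)=4844 f(20,14)=1140 f(20,16)=190 f(20,18)=20 f(20,20)=1
t=21: f(21,-3)=90440 f(21,-1)=236436 f(21,1)=298452 f(21,3)=273581 f(21,5)=197505 f(21,7)=114950 f(21,9)=54054 f(21,11)=20328 f(21,13)=5984 f(21,15)=1330 f(21,17)=210 f(21,19)=21 f(21,21)=1
t=22: f(22,-2)=326876 f(22,0)=534888 f(22,2)=572033 f(22,4)=471086 f(22,6)=312455 f(22,8)=169004 f(22,10)=74382 f(22,12)=26312 f(22,14)=7314 f(22,16)=1540 f(22,18)=231 f(22,20)=22 f(22,22)=1
t=23: f(23,-3)=326876 f(23,-1)=861764 f(23,1)=1106921 f(23,3)=1043119 f(23,5)=783541 f(23,7)=481459 f(23,9)=243386 f(23,11)=100694 f(23,13)=33626 f(23,15)=8854 f(23,17)=1771 f(23,19)=253 f(23,21)=23 f(23,23)=1
t=24: f(24,-2)=1188640 f(24,0)=1968685 f(24,2)=2150040 f(24,4)=1826660 f(24,6)=1265000 f(24,8)=724845 f(24,10)=344080 f(24,12)=134320 f(24,14)=42480 f(24,16)=10625 f(24,18)=2024 f(24,20)=276 f(24,22)=24 f(24,24)=1
t=25: f(25,-3)=1188640 f(25,-1)=3157325 f(25,1)=4118725 f(25,3)=3976700 f(25,5)=3091660 f(25,7)=1989845 f(25,9)=1068925 f(25,11)=478400 f(25,13)=176800 f(25,15)=53105 f(25,17)=12649 f(25,19)=2300 f(25,21)=300 f(25,23)=25 f(25,25)=1
t=26: f(26,-2)=4345965 f(26,0)=7276050 f(26,2)=8095425 f(26,4)=7068360 f(26,6)=5081505 f(26,8)=3058770 f(26,10)=1547325 f(26,12)=655200 f(26,14)=229905 f(26,16)=65754 f(26,18)=14949 f(26,20)=2600 f(26,22)=325 f(26,24)=26 f(26,26)=1
t=27: f(27,-3)=4345965 f(27,-1)=11622015 f(27,1)=15371475 f(27,3)=15163785 f(27,5)=12149865 f(27,7)=8140275 f(27,9)=4606095 f(27,11)=2202525 f(27,13)=885105 f(27,15)=295659 f(27,17)=80703 f(27,19)=17549 f(27,21)=2925 f(27,23)=351 f(27,25)=27 f(27,27)=1
t=28: f(28,-2)=15967980 f(28,0)=26993490 f(28,2)=30535260 f(28,4)=27313650 f(28,6)=20290140 f(28,8)=12746370 f(28,10)=6808620 f(28,12)=3087630 f(28,14)=1180764 f(28,16)=376362 f(28,18)=98252 f(28,20)=20474 f(28,22)=3276 f(28,24)=378 f(28,26)=28 f(28,28)=1
Σ_s f(28,s) = 145422675
P = 145422675/268435456 = 145422675/268435456

Answer: 145422675/268435456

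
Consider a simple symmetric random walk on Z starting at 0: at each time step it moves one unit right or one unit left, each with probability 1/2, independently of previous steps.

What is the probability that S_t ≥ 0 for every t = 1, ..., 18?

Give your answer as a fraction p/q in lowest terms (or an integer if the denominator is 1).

Let f(t,s) = #length-t paths at position s with S_1..S_t all ≥ 0.
f(t,s) = f(t-1,s-1) + f(t-1,s+1) for s ≥ 0; f(t,s) = 0 for s < 0.
t=0: f(0,0)=1
t=1: f(1,1)=1
t=2: f(2,0)=1 f(2,2)=1
t=3: f(3,1)=2 f(3,3)=1
t=4: f(4,0)=2 f(4,2)=3 f(4,4)=1
t=5: f(5,1)=5 f(5,3)=4 f(5,5)=1
t=6: f(6,0)=5 f(6,2)=9 f(6,4)=5 f(6,6)=1
t=7: f(7,1)=14 f(7,3)=14 f(7,5)=6 f(7,7)=1
t=8: f(8,0)=14 f(8,2)=28 f(8,4)=20 f(8,6)=7 f(8,8)=1
t=9: f(9,1)=42 f(9,3)=48 f(9,5)=27 f(9,7)=8 f(9,9)=1
t=10: f(10,0)=42 f(10,2)=90 f(10,4)=75 f(10,6)=35 f(10,8)=9 f(10,10)=1
t=11: f(11,1)=132 f(11,3)=165 f(11,5)=110 f(11,7)=44 f(11,9)=10 f(11,11)=1
t=12: f(12,0)=132 f(12,2)=297 f(12,4)=275 f(12,6)=154 f(12,8)=54 f(12,10)=11 f(12,12)=1
t=13: f(13,1)=429 f(13,3)=572 f(13,5)=429 f(13,7)=208 f(13,9)=65 f(13,11)=12 f(13,13)=1
t=14: f(14,0)=429 f(14,2)=1001 f(14,4)=1001 f(14,6)=637 f(14,8)=273 f(14,10)=77 f(14,12)=13 f(14,14)=1
t=15: f(15,1)=1430 f(15,3)=2002 f(15,5)=1638 f(15,7)=910 f(15,9)=350 f(15,11)=90 f(15,13)=14 f(15,15)=1
t=16: f(16,0)=1430 f(16,2)=3432 f(16,4)=3640 f(16,6)=2548 f(16,8)=1260 f(16,10)=440 f(16,12)=104 f(16,14)=15 f(16,16)=1
t=17: f(17,1)=4862 f(17,3)=7072 f(17,5)=6188 f(17,7)=3808 f(17,9)=1700 f(17,11)=544 f(17,13)=119 f(17,15)=16 f(17,17)=1
t=18: f(18,0)=4862 f(18,2)=11934 f(18,4)=13260 f(18,6)=9996 f(18,8)=5508 f(18,10)=2244 f(18,12)=663 f(18,14)=135 f(18,16)=17 f(18,18)=1
Σ_s f(18,s) = 48620
P = 48620/262144 = 12155/65536

Answer: 12155/65536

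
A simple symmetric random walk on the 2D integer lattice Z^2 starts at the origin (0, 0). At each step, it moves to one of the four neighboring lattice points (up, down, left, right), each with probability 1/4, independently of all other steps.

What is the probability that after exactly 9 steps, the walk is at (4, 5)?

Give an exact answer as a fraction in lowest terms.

Answer: 63/131072

Derivation:
Let h be the number of horizontal steps (so 9-h are vertical). To end at (4,5) need (h+4)/2 right-steps and ((9-h)+5)/2 up-steps.
Sum over h with 4 ≤ h ≤ 4, h ≡ 0 (mod 2), 9-h ≡ 1 (mod 2):
h=4: C(9,4)·C(4,4)·C(5,5) = 126·1·1 = 126
Total favorable: 126
Total paths: 4^9 = 262144
P = 126/262144 = 63/131072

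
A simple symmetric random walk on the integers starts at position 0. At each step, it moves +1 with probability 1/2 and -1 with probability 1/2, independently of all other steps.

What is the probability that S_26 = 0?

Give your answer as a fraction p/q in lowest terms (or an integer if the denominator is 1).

Answer: 1300075/8388608

Derivation:
To return to 0 after 26 steps: need exactly 13 steps of +1 and 13 of -1.
Favorable paths: C(26,13) = 10400600
Total paths: 2^26 = 67108864
P = 10400600/67108864 = 1300075/8388608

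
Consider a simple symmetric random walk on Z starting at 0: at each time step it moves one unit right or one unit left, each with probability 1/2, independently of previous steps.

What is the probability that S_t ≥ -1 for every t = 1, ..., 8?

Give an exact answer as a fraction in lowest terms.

Answer: 63/128

Derivation:
Let f(t,s) = #length-t paths at position s with S_1..S_t all ≥ -1.
f(t,s) = f(t-1,s-1) + f(t-1,s+1) for s ≥ -1; f(t,s) = 0 for s < -1.
t=0: f(0,0)=1
t=1: f(1,-1)=1 f(1,1)=1
t=2: f(2,0)=2 f(2,2)=1
t=3: f(3,-1)=2 f(3,1)=3 f(3,3)=1
t=4: f(4,0)=5 f(4,2)=4 f(4,4)=1
t=5: f(5,-1)=5 f(5,1)=9 f(5,3)=5 f(5,5)=1
t=6: f(6,0)=14 f(6,2)=14 f(6,4)=6 f(6,6)=1
t=7: f(7,-1)=14 f(7,1)=28 f(7,3)=20 f(7,5)=7 f(7,7)=1
t=8: f(8,0)=42 f(8,2)=48 f(8,4)=27 f(8,6)=8 f(8,8)=1
Σ_s f(8,s) = 126
P = 126/256 = 63/128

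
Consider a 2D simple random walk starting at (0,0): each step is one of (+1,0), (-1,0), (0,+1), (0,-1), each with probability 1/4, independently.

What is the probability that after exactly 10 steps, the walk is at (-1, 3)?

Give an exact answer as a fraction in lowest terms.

Let h be the number of horizontal steps (so 10-h are vertical). To end at (-1,3) need (h-1)/2 right-steps and ((10-h)+3)/2 up-steps.
Sum over h with 1 ≤ h ≤ 7, h ≡ 1 (mod 2), 10-h ≡ 1 (mod 2):
h=1: C(10,1)·C(1,0)·C(9,6) = 10·1·84 = 840
h=3: C(10,3)·C(3,1)·C(7,5) = 120·3·21 = 7560
h=5: C(10,5)·C(5,2)·C(5,4) = 252·10·5 = 12600
h=7: C(10,7)·C(7,3)·C(3,3) = 120·35·1 = 4200
Total favorable: 25200
Total paths: 4^10 = 1048576
P = 25200/1048576 = 1575/65536

Answer: 1575/65536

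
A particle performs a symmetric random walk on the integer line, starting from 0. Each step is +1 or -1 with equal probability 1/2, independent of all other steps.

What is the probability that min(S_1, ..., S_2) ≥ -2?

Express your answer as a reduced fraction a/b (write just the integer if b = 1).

Answer: 1

Derivation:
Let f(t,s) = #length-t paths at position s with S_1..S_t all ≥ -2.
f(t,s) = f(t-1,s-1) + f(t-1,s+1) for s ≥ -2; f(t,s) = 0 for s < -2.
t=0: f(0,0)=1
t=1: f(1,-1)=1 f(1,1)=1
t=2: f(2,-2)=1 f(2,0)=2 f(2,2)=1
Σ_s f(2,s) = 4
P = 4/4 = 1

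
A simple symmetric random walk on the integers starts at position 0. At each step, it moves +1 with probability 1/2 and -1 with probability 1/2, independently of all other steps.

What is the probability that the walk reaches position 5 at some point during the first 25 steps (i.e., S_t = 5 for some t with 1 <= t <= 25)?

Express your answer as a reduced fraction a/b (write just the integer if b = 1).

Answer: 342821/1048576

Derivation:
Count via complement. Let g(t,s) = #length-t paths at position s with S_1..S_t all ≠ 5.
g(t,s) = g(t-1,s-1) + g(t-1,s+1) for s ≠ 5; g(t,5) = 0.
t=0: g(0,0)=1
t=1: g(1,-1)=1 g(1,1)=1
t=2: g(2,-2)=1 g(2,0)=2 g(2,2)=1
t=3: g(3,-3)=1 g(3,-1)=3 g(3,1)=3 g(3,3)=1
t=4: g(4,-4)=1 g(4,-2)=4 g(4,0)=6 g(4,2)=4 g(4,4)=1
t=5: g(5,-5)=1 g(5,-3)=5 g(5,-1)=10 g(5,1)=10 g(5,3)=5
t=6: g(6,-6)=1 g(6,-4)=6 g(6,-2)=15 g(6,0)=20 g(6,2)=15 g(6,4)=5
t=7: g(7,-7)=1 g(7,-5)=7 g(7,-3)=21 g(7,-1)=35 g(7,1)=35 g(7,3)=20
t=8: g(8,-8)=1 g(8,-6)=8 g(8,-4)=28 g(8,-2)=56 g(8,0)=70 g(8,2)=55 g(8,4)=20
t=9: g(9,-9)=1 g(9,-7)=9 g(9,-5)=36 g(9,-3)=84 g(9,-1)=126 g(9,1)=125 g(9,3)=75
t=10: g(10,-10)=1 g(10,-8)=10 g(10,-6)=45 g(10,-4)=120 g(10,-2)=210 g(10,0)=251 g(10,2)=200 g(10,4)=75
t=11: g(11,-11)=1 g(11,-9)=11 g(11,-7)=55 g(11,-5)=165 g(11,-3)=330 g(11,-1)=461 g(11,1)=451 g(11,3)=275
t=12: g(12,-12)=1 g(12,-10)=12 g(12,-8)=66 g(12,-6)=220 g(12,-4)=495 g(12,-2)=791 g(12,0)=912 g(12,2)=726 g(12,4)=275
t=13: g(13,-13)=1 g(13,-11)=13 g(13,-9)=78 g(13,-7)=286 g(13,-5)=715 g(13,-3)=1286 g(13,-1)=1703 g(13,1)=1638 g(13,3)=1001
t=14: g(14,-14)=1 g(14,-12)=14 g(14,-10)=91 g(14,-8)=364 g(14,-6)=1001 g(14,-4)=2001 g(14,-2)=2989 g(14,0)=3341 g(14,2)=2639 g(14,4)=1001
t=15: g(15,-15)=1 g(15,-13)=15 g(15,-11)=105 g(15,-9)=455 g(15,-7)=1365 g(15,-5)=3002 g(15,-3)=4990 g(15,-1)=6330 g(15,1)=5980 g(15,3)=3640
t=16: g(16,-16)=1 g(16,-14)=16 g(16,-12)=120 g(16,-10)=560 g(16,-8)=1820 g(16,-6)=4367 g(16,-4)=7992 g(16,-2)=11320 g(16,0)=12310 g(16,2)=9620 g(16,4)=3640
t=17: g(17,-17)=1 g(17,-15)=17 g(17,-13)=136 g(17,-11)=680 g(17,-9)=2380 g(17,-7)=6187 g(17,-5)=12359 g(17,-3)=19312 g(17,-1)=23630 g(17,1)=21930 g(17,3)=13260
t=18: g(18,-18)=1 g(18,-16)=18 g(18,-14)=153 g(18,-12)=816 g(18,-10)=3060 g(18,-8)=8567 g(18,-6)=18546 g(18,-4)=31671 g(18,-2)=42942 g(18,0)=45560 g(18,2)=35190 g(18,4)=13260
t=19: g(19,-19)=1 g(19,-17)=19 g(19,-15)=171 g(19,-13)=969 g(19,-11)=3876 g(19,-9)=11627 g(19,-7)=27113 g(19,-5)=50217 g(19,-3)=74613 g(19,-1)=88502 g(19,1)=80750 g(19,3)=48450
t=20: g(20,-20)=1 g(20,-18)=20 g(20,-16)=190 g(20,-14)=1140 g(20,-12)=4845 g(20,-10)=15503 g(20,-8)=38740 g(20,-6)=77330 g(20,-4)=124830 g(20,-2)=163115 g(20,0)=169252 g(20,2)=129200 g(20,4)=48450
t=21: g(21,-21)=1 g(21,-19)=21 g(21,-17)=210 g(21,-15)=1330 g(21,-13)=5985 g(21,-11)=20348 g(21,-9)=54243 g(21,-7)=116070 g(21,-5)=202160 g(21,-3)=287945 g(21,-1)=332367 g(21,1)=298452 g(21,3)=177650
t=22: g(22,-22)=1 g(22,-20)=22 g(22,-18)=231 g(22,-16)=1540 g(22,-14)=7315 g(22,-12)=26333 g(22,-10)=74591 g(22,-8)=170313 g(22,-6)=318230 g(22,-4)=490105 g(22,-2)=620312 g(22,0)=630819 g(22,2)=476102 g(22,4)=177650
t=23: g(23,-23)=1 g(23,-21)=23 g(23,-19)=253 g(23,-17)=1771 g(23,-15)=8855 g(23,-13)=33648 g(23,-11)=100924 g(23,-9)=244904 g(23,-7)=488543 g(23,-5)=808335 g(23,-3)=1110417 g(23,-1)=1251131 g(23,1)=1106921 g(23,3)=653752
t=24: g(24,-24)=1 g(24,-22)=24 g(24,-20)=276 g(24,-18)=2024 g(24,-16)=10626 g(24,-14)=42503 g(24,-12)=134572 g(24,-10)=345828 g(24,-8)=733447 g(24,-6)=1296878 g(24,-4)=1918752 g(24,-2)=2361548 g(24,0)=2358052 g(24,2)=1760673 g(24,4)=653752
t=25: g(25,-25)=1 g(25,-23)=25 g(25,-21)=300 g(25,-19)=2300 g(25,-17)=12650 g(25,-15)=53129 g(25,-13)=177075 g(25,-11)=480400 g(25,-9)=1079275 g(25,-7)=2030325 g(25,-5)=3215630 g(25,-3)=4280300 g(25,-1)=4719600 g(25,1)=4118725 g(25,3)=2414425
Paths never hitting 5: Σ_s g(25,s) = 22584160
Paths hitting 5: 2^25 - 22584160 = 10970272
P = 10970272/33554432 = 342821/1048576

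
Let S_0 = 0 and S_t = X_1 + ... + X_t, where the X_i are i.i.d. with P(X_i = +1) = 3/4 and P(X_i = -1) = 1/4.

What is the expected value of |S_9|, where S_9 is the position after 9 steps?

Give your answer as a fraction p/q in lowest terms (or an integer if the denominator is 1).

S_9 takes values m ≡ 1 (mod 2) with |m| ≤ 9; P(S_9=m) = C(9,(9+m)/2) · (3/4)^((9+m)/2) · (1/4)^((9-m)/2).
Distribution: P(S=-9)=1/262144, P(S=-7)=27/262144, P(S=-5)=81/65536, P(S=-3)=567/65536, P(S=-1)=5103/131072, P(S=1)=15309/131072, P(S=3)=15309/65536, P(S=5)=19683/65536, P(S=7)=59049/262144, P(S=9)=19683/262144
E[|S_9|] = Σ_m |m|·P(S_9=m) = 152163/32768

Answer: 152163/32768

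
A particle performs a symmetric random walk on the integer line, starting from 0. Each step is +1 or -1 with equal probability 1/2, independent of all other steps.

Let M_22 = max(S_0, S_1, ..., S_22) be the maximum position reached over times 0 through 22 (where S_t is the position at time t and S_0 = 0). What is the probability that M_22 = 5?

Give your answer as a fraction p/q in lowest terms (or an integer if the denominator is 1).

Answer: 159885/2097152

Derivation:
Let M_22 = max(S_0,...,S_22). Use the reflection principle: for j ≥ 1, #{paths with M_22 ≥ j} = #{S_22 ≥ j} + #{S_22 ≥ j+1}.
By reflection, #{M_22 ≥ 5} = #{S_22 ≥ 5} + #{S_22 ≥ 6} = 600370 + 600370 = 1200740.
#{M_22 ≥ 6} = #{S_22 ≥ 6} + #{S_22 ≥ 7} = 600370 + 280600 = 880970.
#{M_22 = 5} = 1200740 - 880970 = 319770.
P(M_22 = 5) = 319770/4194304 = 159885/2097152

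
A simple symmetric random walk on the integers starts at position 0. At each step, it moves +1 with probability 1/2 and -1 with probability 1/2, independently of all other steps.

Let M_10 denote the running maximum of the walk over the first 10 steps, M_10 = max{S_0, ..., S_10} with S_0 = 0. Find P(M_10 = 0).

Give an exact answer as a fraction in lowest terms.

Answer: 63/256

Derivation:
Let M_10 = max(S_0,...,S_10). Use the reflection principle: for j ≥ 1, #{paths with M_10 ≥ j} = #{S_10 ≥ j} + #{S_10 ≥ j+1}.
P(M_10 ≥ 0) = 1 since S_0 = 0, so #{M_10 ≥ 0} = 1024.
#{M_10 ≥ 1} = #{S_10 ≥ 1} + #{S_10 ≥ 2} = 386 + 386 = 772.
#{M_10 = 0} = 1024 - 772 = 252.
P(M_10 = 0) = 252/1024 = 63/256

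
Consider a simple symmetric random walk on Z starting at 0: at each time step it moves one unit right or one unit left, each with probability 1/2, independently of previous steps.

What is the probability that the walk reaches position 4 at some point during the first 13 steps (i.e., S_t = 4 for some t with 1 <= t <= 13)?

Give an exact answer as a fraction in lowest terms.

Answer: 1093/4096

Derivation:
Count via complement. Let g(t,s) = #length-t paths at position s with S_1..S_t all ≠ 4.
g(t,s) = g(t-1,s-1) + g(t-1,s+1) for s ≠ 4; g(t,4) = 0.
t=0: g(0,0)=1
t=1: g(1,-1)=1 g(1,1)=1
t=2: g(2,-2)=1 g(2,0)=2 g(2,2)=1
t=3: g(3,-3)=1 g(3,-1)=3 g(3,1)=3 g(3,3)=1
t=4: g(4,-4)=1 g(4,-2)=4 g(4,0)=6 g(4,2)=4
t=5: g(5,-5)=1 g(5,-3)=5 g(5,-1)=10 g(5,1)=10 g(5,3)=4
t=6: g(6,-6)=1 g(6,-4)=6 g(6,-2)=15 g(6,0)=20 g(6,2)=14
t=7: g(7,-7)=1 g(7,-5)=7 g(7,-3)=21 g(7,-1)=35 g(7,1)=34 g(7,3)=14
t=8: g(8,-8)=1 g(8,-6)=8 g(8,-4)=28 g(8,-2)=56 g(8,0)=69 g(8,2)=48
t=9: g(9,-9)=1 g(9,-7)=9 g(9,-5)=36 g(9,-3)=84 g(9,-1)=125 g(9,1)=117 g(9,3)=48
t=10: g(10,-10)=1 g(10,-8)=10 g(10,-6)=45 g(10,-4)=120 g(10,-2)=209 g(10,0)=242 g(10,2)=165
t=11: g(11,-11)=1 g(11,-9)=11 g(11,-7)=55 g(11,-5)=165 g(11,-3)=329 g(11,-1)=451 g(11,1)=407 g(11,3)=165
t=12: g(12,-12)=1 g(12,-10)=12 g(12,-8)=66 g(12,-6)=220 g(12,-4)=494 g(12,-2)=780 g(12,0)=858 g(12,2)=572
t=13: g(13,-13)=1 g(13,-11)=13 g(13,-9)=78 g(13,-7)=286 g(13,-5)=714 g(13,-3)=1274 g(13,-1)=1638 g(13,1)=1430 g(13,3)=572
Paths never hitting 4: Σ_s g(13,s) = 6006
Paths hitting 4: 2^13 - 6006 = 2186
P = 2186/8192 = 1093/4096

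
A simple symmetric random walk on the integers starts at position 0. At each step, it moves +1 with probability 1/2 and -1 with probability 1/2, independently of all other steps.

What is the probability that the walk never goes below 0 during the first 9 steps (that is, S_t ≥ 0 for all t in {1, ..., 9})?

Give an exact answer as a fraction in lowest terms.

Answer: 63/256

Derivation:
Let f(t,s) = #length-t paths at position s with S_1..S_t all ≥ 0.
f(t,s) = f(t-1,s-1) + f(t-1,s+1) for s ≥ 0; f(t,s) = 0 for s < 0.
t=0: f(0,0)=1
t=1: f(1,1)=1
t=2: f(2,0)=1 f(2,2)=1
t=3: f(3,1)=2 f(3,3)=1
t=4: f(4,0)=2 f(4,2)=3 f(4,4)=1
t=5: f(5,1)=5 f(5,3)=4 f(5,5)=1
t=6: f(6,0)=5 f(6,2)=9 f(6,4)=5 f(6,6)=1
t=7: f(7,1)=14 f(7,3)=14 f(7,5)=6 f(7,7)=1
t=8: f(8,0)=14 f(8,2)=28 f(8,4)=20 f(8,6)=7 f(8,8)=1
t=9: f(9,1)=42 f(9,3)=48 f(9,5)=27 f(9,7)=8 f(9,9)=1
Σ_s f(9,s) = 126
P = 126/512 = 63/256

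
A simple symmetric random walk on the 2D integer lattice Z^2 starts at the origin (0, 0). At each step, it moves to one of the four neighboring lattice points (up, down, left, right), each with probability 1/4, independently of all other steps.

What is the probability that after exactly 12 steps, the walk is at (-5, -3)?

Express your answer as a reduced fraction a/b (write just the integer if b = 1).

Let h be the number of horizontal steps (so 12-h are vertical). To end at (-5,-3) need (h-5)/2 right-steps and ((12-h)-3)/2 up-steps.
Sum over h with 5 ≤ h ≤ 9, h ≡ 1 (mod 2), 12-h ≡ 1 (mod 2):
h=5: C(12,5)·C(5,0)·C(7,2) = 792·1·21 = 16632
h=7: C(12,7)·C(7,1)·C(5,1) = 792·7·5 = 27720
h=9: C(12,9)·C(9,2)·C(3,0) = 220·36·1 = 7920
Total favorable: 52272
Total paths: 4^12 = 16777216
P = 52272/16777216 = 3267/1048576

Answer: 3267/1048576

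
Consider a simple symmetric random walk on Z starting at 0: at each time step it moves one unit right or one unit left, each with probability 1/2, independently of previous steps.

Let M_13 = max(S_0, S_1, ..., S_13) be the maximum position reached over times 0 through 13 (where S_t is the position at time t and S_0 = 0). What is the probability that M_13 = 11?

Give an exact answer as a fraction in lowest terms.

Answer: 13/8192

Derivation:
Let M_13 = max(S_0,...,S_13). Use the reflection principle: for j ≥ 1, #{paths with M_13 ≥ j} = #{S_13 ≥ j} + #{S_13 ≥ j+1}.
By reflection, #{M_13 ≥ 11} = #{S_13 ≥ 11} + #{S_13 ≥ 12} = 14 + 1 = 15.
#{M_13 ≥ 12} = #{S_13 ≥ 12} + #{S_13 ≥ 13} = 1 + 1 = 2.
#{M_13 = 11} = 15 - 2 = 13.
P(M_13 = 11) = 13/8192 = 13/8192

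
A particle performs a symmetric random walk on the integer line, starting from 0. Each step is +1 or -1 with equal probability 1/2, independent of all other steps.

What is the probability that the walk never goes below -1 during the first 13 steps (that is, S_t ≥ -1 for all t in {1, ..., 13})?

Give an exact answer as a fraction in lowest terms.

Answer: 429/1024

Derivation:
Let f(t,s) = #length-t paths at position s with S_1..S_t all ≥ -1.
f(t,s) = f(t-1,s-1) + f(t-1,s+1) for s ≥ -1; f(t,s) = 0 for s < -1.
t=0: f(0,0)=1
t=1: f(1,-1)=1 f(1,1)=1
t=2: f(2,0)=2 f(2,2)=1
t=3: f(3,-1)=2 f(3,1)=3 f(3,3)=1
t=4: f(4,0)=5 f(4,2)=4 f(4,4)=1
t=5: f(5,-1)=5 f(5,1)=9 f(5,3)=5 f(5,5)=1
t=6: f(6,0)=14 f(6,2)=14 f(6,4)=6 f(6,6)=1
t=7: f(7,-1)=14 f(7,1)=28 f(7,3)=20 f(7,5)=7 f(7,7)=1
t=8: f(8,0)=42 f(8,2)=48 f(8,4)=27 f(8,6)=8 f(8,8)=1
t=9: f(9,-1)=42 f(9,1)=90 f(9,3)=75 f(9,5)=35 f(9,7)=9 f(9,9)=1
t=10: f(10,0)=132 f(10,2)=165 f(10,4)=110 f(10,6)=44 f(10,8)=10 f(10,10)=1
t=11: f(11,-1)=132 f(11,1)=297 f(11,3)=275 f(11,5)=154 f(11,7)=54 f(11,9)=11 f(11,11)=1
t=12: f(12,0)=429 f(12,2)=572 f(12,4)=429 f(12,6)=208 f(12,8)=65 f(12,10)=12 f(12,12)=1
t=13: f(13,-1)=429 f(13,1)=1001 f(13,3)=1001 f(13,5)=637 f(13,7)=273 f(13,9)=77 f(13,11)=13 f(13,13)=1
Σ_s f(13,s) = 3432
P = 3432/8192 = 429/1024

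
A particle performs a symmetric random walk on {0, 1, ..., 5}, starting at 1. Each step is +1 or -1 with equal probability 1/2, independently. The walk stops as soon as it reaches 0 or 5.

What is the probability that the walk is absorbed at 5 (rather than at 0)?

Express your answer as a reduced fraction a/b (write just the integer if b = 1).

Answer: 1/5

Derivation:
Symmetric walk (p = 1/2): the harmonic-function argument gives P(hit 5 before 0 | start at 1) = a/N.
P = 1/5 = 1/5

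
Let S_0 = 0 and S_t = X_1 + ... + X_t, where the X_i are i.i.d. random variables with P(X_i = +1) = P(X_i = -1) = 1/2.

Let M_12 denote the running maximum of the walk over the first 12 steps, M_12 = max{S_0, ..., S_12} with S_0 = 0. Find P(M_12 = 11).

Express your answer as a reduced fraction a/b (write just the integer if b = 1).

Let M_12 = max(S_0,...,S_12). Use the reflection principle: for j ≥ 1, #{paths with M_12 ≥ j} = #{S_12 ≥ j} + #{S_12 ≥ j+1}.
By reflection, #{M_12 ≥ 11} = #{S_12 ≥ 11} + #{S_12 ≥ 12} = 1 + 1 = 2.
#{M_12 ≥ 12} = #{S_12 ≥ 12} + #{S_12 ≥ 13} = 1 + 0 = 1.
#{M_12 = 11} = 2 - 1 = 1.
P(M_12 = 11) = 1/4096 = 1/4096

Answer: 1/4096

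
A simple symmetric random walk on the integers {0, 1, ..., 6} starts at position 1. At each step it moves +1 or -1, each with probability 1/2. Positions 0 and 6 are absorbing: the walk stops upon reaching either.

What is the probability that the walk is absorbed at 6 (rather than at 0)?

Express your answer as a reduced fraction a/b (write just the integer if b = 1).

Answer: 1/6

Derivation:
Symmetric walk (p = 1/2): the harmonic-function argument gives P(hit 6 before 0 | start at 1) = a/N.
P = 1/6 = 1/6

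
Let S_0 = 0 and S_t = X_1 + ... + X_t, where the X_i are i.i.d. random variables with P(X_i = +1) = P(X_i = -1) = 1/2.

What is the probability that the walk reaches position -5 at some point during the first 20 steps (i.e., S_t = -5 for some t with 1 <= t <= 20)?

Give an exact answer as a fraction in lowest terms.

Answer: 34495/131072

Derivation:
Count via complement. Let g(t,s) = #length-t paths at position s with S_1..S_t all ≠ -5.
g(t,s) = g(t-1,s-1) + g(t-1,s+1) for s ≠ -5; g(t,-5) = 0.
t=0: g(0,0)=1
t=1: g(1,-1)=1 g(1,1)=1
t=2: g(2,-2)=1 g(2,0)=2 g(2,2)=1
t=3: g(3,-3)=1 g(3,-1)=3 g(3,1)=3 g(3,3)=1
t=4: g(4,-4)=1 g(4,-2)=4 g(4,0)=6 g(4,2)=4 g(4,4)=1
t=5: g(5,-3)=5 g(5,-1)=10 g(5,1)=10 g(5,3)=5 g(5,5)=1
t=6: g(6,-4)=5 g(6,-2)=15 g(6,0)=20 g(6,2)=15 g(6,4)=6 g(6,6)=1
t=7: g(7,-3)=20 g(7,-1)=35 g(7,1)=35 g(7,3)=21 g(7,5)=7 g(7,7)=1
t=8: g(8,-4)=20 g(8,-2)=55 g(8,0)=70 g(8,2)=56 g(8,4)=28 g(8,6)=8 g(8,8)=1
t=9: g(9,-3)=75 g(9,-1)=125 g(9,1)=126 g(9,3)=84 g(9,5)=36 g(9,7)=9 g(9,9)=1
t=10: g(10,-4)=75 g(10,-2)=200 g(10,0)=251 g(10,2)=210 g(10,4)=120 g(10,6)=45 g(10,8)=10 g(10,10)=1
t=11: g(11,-3)=275 g(11,-1)=451 g(11,1)=461 g(11,3)=330 g(11,5)=165 g(11,7)=55 g(11,9)=11 g(11,11)=1
t=12: g(12,-4)=275 g(12,-2)=726 g(12,0)=912 g(12,2)=791 g(12,4)=495 g(12,6)=220 g(12,8)=66 g(12,10)=12 g(12,12)=1
t=13: g(13,-3)=1001 g(13,-1)=1638 g(13,1)=1703 g(13,3)=1286 g(13,5)=715 g(13,7)=286 g(13,9)=78 g(13,11)=13 g(13,13)=1
t=14: g(14,-4)=1001 g(14,-2)=2639 g(14,0)=3341 g(14,2)=2989 g(14,4)=2001 g(14,6)=1001 g(14,8)=364 g(14,10)=91 g(14,12)=14 g(14,14)=1
t=15: g(15,-3)=3640 g(15,-1)=5980 g(15,1)=6330 g(15,3)=4990 g(15,5)=3002 g(15,7)=1365 g(15,9)=455 g(15,11)=105 g(15,13)=15 g(15,15)=1
t=16: g(16,-4)=3640 g(16,-2)=9620 g(16,0)=12310 g(16,2)=11320 g(16,4)=7992 g(16,6)=4367 g(16,8)=1820 g(16,10)=560 g(16,12)=120 g(16,14)=16 g(16,16)=1
t=17: g(17,-3)=13260 g(17,-1)=21930 g(17,1)=23630 g(17,3)=19312 g(17,5)=12359 g(17,7)=6187 g(17,9)=2380 g(17,11)=680 g(17,13)=136 g(17,15)=17 g(17,17)=1
t=18: g(18,-4)=13260 g(18,-2)=35190 g(18,0)=45560 g(18,2)=42942 g(18,4)=31671 g(18,6)=18546 g(18,8)=8567 g(18,10)=3060 g(18,12)=816 g(18,14)=153 g(18,16)=18 g(18,18)=1
t=19: g(19,-3)=48450 g(19,-1)=80750 g(19,1)=88502 g(19,3)=74613 g(19,5)=50217 g(19,7)=27113 g(19,9)=11627 g(19,11)=3876 g(19,13)=969 g(19,15)=171 g(19,17)=19 g(19,19)=1
t=20: g(20,-4)=48450 g(20,-2)=129200 g(20,0)=169252 g(20,2)=163115 g(20,4)=124830 g(20,6)=77330 g(20,8)=38740 g(20,10)=15503 g(20,12)=4845 g(20,14)=1140 g(20,16)=190 g(20,18)=20 g(20,20)=1
Paths never hitting -5: Σ_s g(20,s) = 772616
Paths hitting -5: 2^20 - 772616 = 275960
P = 275960/1048576 = 34495/131072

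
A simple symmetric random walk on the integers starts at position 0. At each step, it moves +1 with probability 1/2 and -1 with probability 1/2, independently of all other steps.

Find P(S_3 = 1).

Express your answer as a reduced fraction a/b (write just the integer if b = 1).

To reach position 1 after 3 steps: need 2 steps of +1 and 1 of -1.
Favorable paths: C(3,2) = 3
Total paths: 2^3 = 8
P = 3/8 = 3/8

Answer: 3/8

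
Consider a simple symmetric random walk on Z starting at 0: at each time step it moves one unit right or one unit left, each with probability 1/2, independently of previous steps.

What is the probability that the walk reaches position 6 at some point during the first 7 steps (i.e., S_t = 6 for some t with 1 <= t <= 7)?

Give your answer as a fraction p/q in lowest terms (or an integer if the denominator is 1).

Answer: 1/64

Derivation:
Count via complement. Let g(t,s) = #length-t paths at position s with S_1..S_t all ≠ 6.
g(t,s) = g(t-1,s-1) + g(t-1,s+1) for s ≠ 6; g(t,6) = 0.
t=0: g(0,0)=1
t=1: g(1,-1)=1 g(1,1)=1
t=2: g(2,-2)=1 g(2,0)=2 g(2,2)=1
t=3: g(3,-3)=1 g(3,-1)=3 g(3,1)=3 g(3,3)=1
t=4: g(4,-4)=1 g(4,-2)=4 g(4,0)=6 g(4,2)=4 g(4,4)=1
t=5: g(5,-5)=1 g(5,-3)=5 g(5,-1)=10 g(5,1)=10 g(5,3)=5 g(5,5)=1
t=6: g(6,-6)=1 g(6,-4)=6 g(6,-2)=15 g(6,0)=20 g(6,2)=15 g(6,4)=6
t=7: g(7,-7)=1 g(7,-5)=7 g(7,-3)=21 g(7,-1)=35 g(7,1)=35 g(7,3)=21 g(7,5)=6
Paths never hitting 6: Σ_s g(7,s) = 126
Paths hitting 6: 2^7 - 126 = 2
P = 2/128 = 1/64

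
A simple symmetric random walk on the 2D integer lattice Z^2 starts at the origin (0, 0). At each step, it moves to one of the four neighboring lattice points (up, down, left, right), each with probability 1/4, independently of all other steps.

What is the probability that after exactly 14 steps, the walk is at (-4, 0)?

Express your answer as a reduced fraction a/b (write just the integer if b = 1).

Answer: 1002001/67108864

Derivation:
Let h be the number of horizontal steps (so 14-h are vertical). To end at (-4,0) need (h-4)/2 right-steps and ((14-h)+0)/2 up-steps.
Sum over h with 4 ≤ h ≤ 14, h ≡ 0 (mod 2), 14-h ≡ 0 (mod 2):
h=4: C(14,4)·C(4,0)·C(10,5) = 1001·1·252 = 252252
h=6: C(14,6)·C(6,1)·C(8,4) = 3003·6·70 = 1261260
h=8: C(14,8)·C(8,2)·C(6,3) = 3003·28·20 = 1681680
h=10: C(14,10)·C(10,3)·C(4,2) = 1001·120·6 = 720720
h=12: C(14,12)·C(12,4)·C(2,1) = 91·495·2 = 90090
h=14: C(14,14)·C(14,5)·C(0,0) = 1·2002·1 = 2002
Total favorable: 4008004
Total paths: 4^14 = 268435456
P = 4008004/268435456 = 1002001/67108864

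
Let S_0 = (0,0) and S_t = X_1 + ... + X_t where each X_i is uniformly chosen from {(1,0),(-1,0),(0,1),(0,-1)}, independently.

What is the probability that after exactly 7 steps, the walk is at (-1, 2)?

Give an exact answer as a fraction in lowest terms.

Answer: 735/16384

Derivation:
Let h be the number of horizontal steps (so 7-h are vertical). To end at (-1,2) need (h-1)/2 right-steps and ((7-h)+2)/2 up-steps.
Sum over h with 1 ≤ h ≤ 5, h ≡ 1 (mod 2), 7-h ≡ 0 (mod 2):
h=1: C(7,1)·C(1,0)·C(6,4) = 7·1·15 = 105
h=3: C(7,3)·C(3,1)·C(4,3) = 35·3·4 = 420
h=5: C(7,5)·C(5,2)·C(2,2) = 21·10·1 = 210
Total favorable: 735
Total paths: 4^7 = 16384
P = 735/16384 = 735/16384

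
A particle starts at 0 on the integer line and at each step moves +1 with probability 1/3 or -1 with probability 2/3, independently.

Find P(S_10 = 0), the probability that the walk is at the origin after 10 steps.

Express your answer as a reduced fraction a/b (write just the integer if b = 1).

Answer: 896/6561

Derivation:
To be at 0 after 10 steps: need exactly 5 steps of +1 and 5 of -1.
Number of such sequences: C(10,5) = 252
Each has probability (1/3)^5 · (2/3)^5 = 32/59049
P = 252 · 32/59049 = 896/6561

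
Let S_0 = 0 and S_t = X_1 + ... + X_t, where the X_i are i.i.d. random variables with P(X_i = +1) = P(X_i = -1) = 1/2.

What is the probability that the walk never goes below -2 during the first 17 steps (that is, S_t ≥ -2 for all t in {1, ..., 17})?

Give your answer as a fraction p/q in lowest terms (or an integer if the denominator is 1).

Answer: 17017/32768

Derivation:
Let f(t,s) = #length-t paths at position s with S_1..S_t all ≥ -2.
f(t,s) = f(t-1,s-1) + f(t-1,s+1) for s ≥ -2; f(t,s) = 0 for s < -2.
t=0: f(0,0)=1
t=1: f(1,-1)=1 f(1,1)=1
t=2: f(2,-2)=1 f(2,0)=2 f(2,2)=1
t=3: f(3,-1)=3 f(3,1)=3 f(3,3)=1
t=4: f(4,-2)=3 f(4,0)=6 f(4,2)=4 f(4,4)=1
t=5: f(5,-1)=9 f(5,1)=10 f(5,3)=5 f(5,5)=1
t=6: f(6,-2)=9 f(6,0)=19 f(6,2)=15 f(6,4)=6 f(6,6)=1
t=7: f(7,-1)=28 f(7,1)=34 f(7,3)=21 f(7,5)=7 f(7,7)=1
t=8: f(8,-2)=28 f(8,0)=62 f(8,2)=55 f(8,4)=28 f(8,6)=8 f(8,8)=1
t=9: f(9,-1)=90 f(9,1)=117 f(9,3)=83 f(9,5)=36 f(9,7)=9 f(9,9)=1
t=10: f(10,-2)=90 f(10,0)=207 f(10,2)=200 f(10,4)=119 f(10,6)=45 f(10,8)=10 f(10,10)=1
t=11: f(11,-1)=297 f(11,1)=407 f(11,3)=319 f(11,5)=164 f(11,7)=55 f(11,9)=11 f(11,11)=1
t=12: f(12,-2)=297 f(12,0)=704 f(12,2)=726 f(12,4)=483 f(12,6)=219 f(12,8)=66 f(12,10)=12 f(12,12)=1
t=13: f(13,-1)=1001 f(13,1)=1430 f(13,3)=1209 f(13,5)=702 f(13,7)=285 f(13,9)=78 f(13,11)=13 f(13,13)=1
t=14: f(14,-2)=1001 f(14,0)=2431 f(14,2)=2639 f(14,4)=1911 f(14,6)=987 f(14,8)=363 f(14,10)=91 f(14,12)=14 f(14,14)=1
t=15: f(15,-1)=3432 f(15,1)=5070 f(15,3)=4550 f(15,5)=2898 f(15,7)=1350 f(15,9)=454 f(15,11)=105 f(15,13)=15 f(15,15)=1
t=16: f(16,-2)=3432 f(16,0)=8502 f(16,2)=9620 f(16,4)=7448 f(16,6)=4248 f(16,8)=1804 f(16,10)=559 f(16,12)=120 f(16,14)=16 f(16,16)=1
t=17: f(17,-1)=11934 f(17,1)=18122 f(17,3)=17068 f(17,5)=11696 f(17,7)=6052 f(17,9)=2363 f(17,11)=679 f(17,13)=136 f(17,15)=17 f(17,17)=1
Σ_s f(17,s) = 68068
P = 68068/131072 = 17017/32768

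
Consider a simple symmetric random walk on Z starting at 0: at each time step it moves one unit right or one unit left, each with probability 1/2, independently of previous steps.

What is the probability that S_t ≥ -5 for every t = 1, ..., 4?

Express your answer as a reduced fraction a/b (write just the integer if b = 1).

Let f(t,s) = #length-t paths at position s with S_1..S_t all ≥ -5.
f(t,s) = f(t-1,s-1) + f(t-1,s+1) for s ≥ -5; f(t,s) = 0 for s < -5.
t=0: f(0,0)=1
t=1: f(1,-1)=1 f(1,1)=1
t=2: f(2,-2)=1 f(2,0)=2 f(2,2)=1
t=3: f(3,-3)=1 f(3,-1)=3 f(3,1)=3 f(3,3)=1
t=4: f(4,-4)=1 f(4,-2)=4 f(4,0)=6 f(4,2)=4 f(4,4)=1
Σ_s f(4,s) = 16
P = 16/16 = 1

Answer: 1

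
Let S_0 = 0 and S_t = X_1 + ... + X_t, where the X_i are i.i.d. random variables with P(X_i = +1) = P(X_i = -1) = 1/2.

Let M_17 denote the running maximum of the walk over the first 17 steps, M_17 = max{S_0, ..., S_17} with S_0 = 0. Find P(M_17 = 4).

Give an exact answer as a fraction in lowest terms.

Let M_17 = max(S_0,...,S_17). Use the reflection principle: for j ≥ 1, #{paths with M_17 ≥ j} = #{S_17 ≥ j} + #{S_17 ≥ j+1}.
By reflection, #{M_17 ≥ 4} = #{S_17 ≥ 4} + #{S_17 ≥ 5} = 21778 + 21778 = 43556.
#{M_17 ≥ 5} = #{S_17 ≥ 5} + #{S_17 ≥ 6} = 21778 + 9402 = 31180.
#{M_17 = 4} = 43556 - 31180 = 12376.
P(M_17 = 4) = 12376/131072 = 1547/16384

Answer: 1547/16384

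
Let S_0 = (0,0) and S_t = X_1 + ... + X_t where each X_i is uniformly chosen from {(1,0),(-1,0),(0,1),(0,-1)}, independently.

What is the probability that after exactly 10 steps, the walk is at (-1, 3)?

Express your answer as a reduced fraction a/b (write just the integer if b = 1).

Let h be the number of horizontal steps (so 10-h are vertical). To end at (-1,3) need (h-1)/2 right-steps and ((10-h)+3)/2 up-steps.
Sum over h with 1 ≤ h ≤ 7, h ≡ 1 (mod 2), 10-h ≡ 1 (mod 2):
h=1: C(10,1)·C(1,0)·C(9,6) = 10·1·84 = 840
h=3: C(10,3)·C(3,1)·C(7,5) = 120·3·21 = 7560
h=5: C(10,5)·C(5,2)·C(5,4) = 252·10·5 = 12600
h=7: C(10,7)·C(7,3)·C(3,3) = 120·35·1 = 4200
Total favorable: 25200
Total paths: 4^10 = 1048576
P = 25200/1048576 = 1575/65536

Answer: 1575/65536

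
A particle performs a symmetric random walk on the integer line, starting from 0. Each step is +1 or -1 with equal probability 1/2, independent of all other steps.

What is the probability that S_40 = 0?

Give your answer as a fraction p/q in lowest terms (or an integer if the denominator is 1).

Answer: 34461632205/274877906944

Derivation:
To return to 0 after 40 steps: need exactly 20 steps of +1 and 20 of -1.
Favorable paths: C(40,20) = 137846528820
Total paths: 2^40 = 1099511627776
P = 137846528820/1099511627776 = 34461632205/274877906944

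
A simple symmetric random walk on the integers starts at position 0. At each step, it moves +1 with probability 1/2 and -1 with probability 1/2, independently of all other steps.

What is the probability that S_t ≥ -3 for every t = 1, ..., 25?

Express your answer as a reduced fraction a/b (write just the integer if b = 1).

Answer: 2414425/4194304

Derivation:
Let f(t,s) = #length-t paths at position s with S_1..S_t all ≥ -3.
f(t,s) = f(t-1,s-1) + f(t-1,s+1) for s ≥ -3; f(t,s) = 0 for s < -3.
t=0: f(0,0)=1
t=1: f(1,-1)=1 f(1,1)=1
t=2: f(2,-2)=1 f(2,0)=2 f(2,2)=1
t=3: f(3,-3)=1 f(3,-1)=3 f(3,1)=3 f(3,3)=1
t=4: f(4,-2)=4 f(4,0)=6 f(4,2)=4 f(4,4)=1
t=5: f(5,-3)=4 f(5,-1)=10 f(5,1)=10 f(5,3)=5 f(5,5)=1
t=6: f(6,-2)=14 f(6,0)=20 f(6,2)=15 f(6,4)=6 f(6,6)=1
t=7: f(7,-3)=14 f(7,-1)=34 f(7,1)=35 f(7,3)=21 f(7,5)=7 f(7,7)=1
t=8: f(8,-2)=48 f(8,0)=69 f(8,2)=56 f(8,4)=28 f(8,6)=8 f(8,8)=1
t=9: f(9,-3)=48 f(9,-1)=117 f(9,1)=125 f(9,3)=84 f(9,5)=36 f(9,7)=9 f(9,9)=1
t=10: f(10,-2)=165 f(10,0)=242 f(10,2)=209 f(10,4)=120 f(10,6)=45 f(10,8)=10 f(10,10)=1
t=11: f(11,-3)=165 f(11,-1)=407 f(11,1)=451 f(11,3)=329 f(11,5)=165 f(11,7)=55 f(11,9)=11 f(11,11)=1
t=12: f(12,-2)=572 f(12,0)=858 f(12,2)=780 f(12,4)=494 f(12,6)=220 f(12,8)=66 f(12,10)=12 f(12,12)=1
t=13: f(13,-3)=572 f(13,-1)=1430 f(13,1)=1638 f(13,3)=1274 f(13,5)=714 f(13,7)=286 f(13,9)=78 f(13,11)=13 f(13,13)=1
t=14: f(14,-2)=2002 f(14,0)=3068 f(14,2)=2912 f(14,4)=1988 f(14,6)=1000 f(14,8)=364 f(14,10)=91 f(14,12)=14 f(14,14)=1
t=15: f(15,-3)=2002 f(15,-1)=5070 f(15,1)=5980 f(15,3)=4900 f(15,5)=2988 f(15,7)=1364 f(15,9)=455 f(15,11)=105 f(15,13)=15 f(15,15)=1
t=16: f(16,-2)=7072 f(16,0)=11050 f(16,2)=10880 f(16,4)=7888 f(16,6)=4352 f(16,8)=1819 f(16,10)=560 f(16,12)=120 f(16,14)=16 f(16,16)=1
t=17: f(17,-3)=7072 f(17,-1)=18122 f(17,1)=21930 f(17,3)=18768 f(17,5)=12240 f(17,7)=6171 f(17,9)=2379 f(17,11)=680 f(17,13)=136 f(17,15)=17 f(17,17)=1
t=18: f(18,-2)=25194 f(18,0)=40052 f(18,2)=40698 f(18,4)=31008 f(18,6)=18411 f(18,8)=8550 f(18,10)=3059 f(18,12)=816 f(18,14)=153 f(18,16)=18 f(18,18)=1
t=19: f(19,-3)=25194 f(19,-1)=65246 f(19,1)=80750 f(19,3)=71706 f(19,5)=49419 f(19,7)=26961 f(19,9)=11609 f(19,11)=3875 f(19,13)=969 f(19,15)=171 f(19,17)=19 f(19,19)=1
t=20: f(20,-2)=90440 f(20,0)=145996 f(20,2)=152456 f(20,4)=121125 f(20,6)=76380 f(20,8)=38570 f(20,10)=15484 f(20,12)=4844 f(20,14)=1140 f(20,16)=190 f(20,18)=20 f(20,20)=1
t=21: f(21,-3)=90440 f(21,-1)=236436 f(21,1)=298452 f(21,3)=273581 f(21,5)=197505 f(21,7)=114950 f(21,9)=54054 f(21,11)=20328 f(21,13)=5984 f(21,15)=1330 f(21,17)=210 f(21,19)=21 f(21,21)=1
t=22: f(22,-2)=326876 f(22,0)=534888 f(22,2)=572033 f(22,4)=471086 f(22,6)=312455 f(22,8)=169004 f(22,10)=74382 f(22,12)=26312 f(22,14)=7314 f(22,16)=1540 f(22,18)=231 f(22,20)=22 f(22,22)=1
t=23: f(23,-3)=326876 f(23,-1)=861764 f(23,1)=1106921 f(23,3)=1043119 f(23,5)=783541 f(23,7)=481459 f(23,9)=243386 f(23,11)=100694 f(23,13)=33626 f(23,15)=8854 f(23,17)=1771 f(23,19)=253 f(23,21)=23 f(23,23)=1
t=24: f(24,-2)=1188640 f(24,0)=1968685 f(24,2)=2150040 f(24,4)=1826660 f(24,6)=1265000 f(24,8)=724845 f(24,10)=344080 f(24,12)=134320 f(24,14)=42480 f(24,16)=10625 f(24,18)=2024 f(24,20)=276 f(24,22)=24 f(24,24)=1
t=25: f(25,-3)=1188640 f(25,-1)=3157325 f(25,1)=4118725 f(25,3)=3976700 f(25,5)=3091660 f(25,7)=1989845 f(25,9)=1068925 f(25,11)=478400 f(25,13)=176800 f(25,15)=53105 f(25,17)=12649 f(25,19)=2300 f(25,21)=300 f(25,23)=25 f(25,25)=1
Σ_s f(25,s) = 19315400
P = 19315400/33554432 = 2414425/4194304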